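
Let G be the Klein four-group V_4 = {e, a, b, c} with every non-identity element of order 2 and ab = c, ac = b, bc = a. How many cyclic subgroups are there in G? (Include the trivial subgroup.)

4

Each element a generates a cyclic subgroup ⟨a⟩; distinct elements may generate the same one (a cyclic group of order d has φ(d) generators).
Cyclic subgroups by order — order 1: 1; order 2: 3.
Total: 4.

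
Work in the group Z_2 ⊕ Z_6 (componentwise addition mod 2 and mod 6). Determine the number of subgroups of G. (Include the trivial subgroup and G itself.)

|G| = 12, so by Lagrange every subgroup order divides 12. Divisors: 1, 2, 3, 4, 6, 12.
Subgroups by order — order 1: 1; order 2: 3; order 3: 1; order 4: 1; order 6: 3; order 12: 1.
Total: 1 + 3 + 1 + 1 + 3 + 1 = 10.

10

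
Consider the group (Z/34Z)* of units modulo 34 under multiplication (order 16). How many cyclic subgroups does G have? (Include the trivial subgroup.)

Each element a generates a cyclic subgroup ⟨a⟩; distinct elements may generate the same one (a cyclic group of order d has φ(d) generators).
Cyclic subgroups by order — order 1: 1; order 2: 1; order 4: 1; order 8: 1; order 16: 1.
Total: 5.

5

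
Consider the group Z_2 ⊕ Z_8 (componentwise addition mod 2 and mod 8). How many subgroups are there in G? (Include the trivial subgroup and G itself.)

|G| = 16, so by Lagrange every subgroup order divides 16. Divisors: 1, 2, 4, 8, 16.
Subgroups by order — order 1: 1; order 2: 3; order 4: 3; order 8: 3; order 16: 1.
Total: 1 + 3 + 3 + 3 + 1 = 11.

11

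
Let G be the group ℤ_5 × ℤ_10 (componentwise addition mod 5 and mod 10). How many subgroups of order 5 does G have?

|G| = 50 and 5 | 50, so subgroups of order 5 are possible by Lagrange.
The subgroups of order 5 are: {(0,0), (0,2), (0,4), (0,6), (0,8)}; {(0,0), (1,0), (2,0), (3,0), (4,0)}; {(0,0), (1,2), (2,4), (3,6), (4,8)}; {(0,0), (1,4), (2,8), (3,2), (4,6)}; … (6 in all).
So G has 6 subgroups of order 5.

6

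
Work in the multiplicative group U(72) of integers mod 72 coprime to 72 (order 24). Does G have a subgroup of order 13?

No

13 does not divide |G| = 24, so by Lagrange no subgroup of order 13 exists.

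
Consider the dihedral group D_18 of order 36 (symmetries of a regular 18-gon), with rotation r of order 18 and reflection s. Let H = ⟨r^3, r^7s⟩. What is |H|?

|⟨r^3⟩| = 6 and |⟨r^7s⟩| = 2, so |H| is a multiple of lcm(6, 2) = 6 and divides |G| = 36.
Closing under the operation: H = {e, r^3, r^6, r^9, r^12, r^15, rs, r^4s, r^7s, r^10s, r^13s, r^16s}, so |H| = 12.

12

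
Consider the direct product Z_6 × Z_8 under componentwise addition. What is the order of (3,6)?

The order of (3,6) in Z_6 × Z_8 is lcm(ord(3) in Z_6, ord(6) in Z_8).
ord(3) = 2 and ord(6) = 4, so |⟨(3,6)⟩| = lcm(2, 4) = 4.

4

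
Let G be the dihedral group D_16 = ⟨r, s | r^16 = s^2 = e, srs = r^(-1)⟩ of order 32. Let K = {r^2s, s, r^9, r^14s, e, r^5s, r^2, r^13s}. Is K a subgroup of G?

No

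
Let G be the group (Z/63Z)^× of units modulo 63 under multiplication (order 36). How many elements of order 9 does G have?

0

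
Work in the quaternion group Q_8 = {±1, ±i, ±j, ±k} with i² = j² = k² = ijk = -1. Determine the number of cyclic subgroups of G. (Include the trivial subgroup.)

5

A cyclic subgroup of order d is generated by each of its φ(d) elements of order d, so the cyclic subgroups of order d number (#elements of order d)/φ(d).
Cyclic subgroups by order — order 1: 1; order 2: 1; order 4: 3.
Total: 5.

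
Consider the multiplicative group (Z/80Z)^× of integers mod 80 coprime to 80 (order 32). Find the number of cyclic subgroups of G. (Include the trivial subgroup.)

Group the elements of G by the cyclic subgroup they generate; each cyclic subgroup of order d accounts for φ(d) elements.
Cyclic subgroups by order — order 1: 1; order 2: 7; order 4: 12.
Total: 20.

20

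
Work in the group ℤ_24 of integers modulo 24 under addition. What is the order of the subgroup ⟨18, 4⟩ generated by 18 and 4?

12

|⟨18⟩| = 4 and |⟨4⟩| = 6, so |H| is a multiple of lcm(4, 6) = 12 and divides |G| = 24.
Closing under the operation: H = {0, 2, 4, 6, 8, 10, 12, 14, 16, 18, 20, 22}, so |H| = 12.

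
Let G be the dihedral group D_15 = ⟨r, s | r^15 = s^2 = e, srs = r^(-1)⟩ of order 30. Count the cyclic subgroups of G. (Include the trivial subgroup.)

A cyclic subgroup of order d is generated by each of its φ(d) elements of order d, so the cyclic subgroups of order d number (#elements of order d)/φ(d).
Cyclic subgroups by order — order 1: 1; order 2: 15; order 3: 1; order 5: 1; order 15: 1.
Total: 19.

19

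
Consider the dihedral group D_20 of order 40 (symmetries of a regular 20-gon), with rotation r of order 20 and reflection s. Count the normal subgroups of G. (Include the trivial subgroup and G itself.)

9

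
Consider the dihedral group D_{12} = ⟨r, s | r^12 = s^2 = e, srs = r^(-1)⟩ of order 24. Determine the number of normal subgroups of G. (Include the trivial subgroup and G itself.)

9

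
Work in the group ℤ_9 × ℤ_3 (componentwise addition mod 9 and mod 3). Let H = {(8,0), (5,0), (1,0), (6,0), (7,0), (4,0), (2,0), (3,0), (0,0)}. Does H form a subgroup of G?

|H| = 9 divides |G| = 27, consistent with Lagrange.
H contains the identity, every element's inverse is in H, and H is closed under +: it is a subgroup.
In fact H = ⟨(4,0)⟩.

Yes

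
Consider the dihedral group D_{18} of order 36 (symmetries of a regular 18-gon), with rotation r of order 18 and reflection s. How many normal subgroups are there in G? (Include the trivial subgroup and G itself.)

G has 45 subgroups. Checking conjugation-invariance by order — order 1: 1/1 normal; order 2: 1/19 normal; order 3: 1/1 normal; order 4: 0/9 normal; order 6: 1/7 normal; order 9: 1/1 normal; order 12: 0/3 normal; order 18: 3/3 normal; order 36: 1/1 normal.
Total normal subgroups: 9.

9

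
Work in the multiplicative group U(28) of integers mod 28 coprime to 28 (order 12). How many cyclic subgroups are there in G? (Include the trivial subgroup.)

8

A cyclic subgroup of order d is generated by each of its φ(d) elements of order d, so the cyclic subgroups of order d number (#elements of order d)/φ(d).
Cyclic subgroups by order — order 1: 1; order 2: 3; order 3: 1; order 6: 3.
Total: 8.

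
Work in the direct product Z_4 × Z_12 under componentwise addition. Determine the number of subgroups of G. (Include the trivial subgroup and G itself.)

30

|G| = 48, so by Lagrange every subgroup order divides 48. Divisors: 1, 2, 3, 4, 6, 8, 12, 16, 24, 48.
Subgroups by order — order 1: 1; order 2: 3; order 3: 1; order 4: 7; order 6: 3; order 8: 3; order 12: 7; order 16: 1; order 24: 3; order 48: 1.
Total: 1 + 3 + 1 + 7 + 3 + 3 + 7 + 1 + 3 + 1 = 30.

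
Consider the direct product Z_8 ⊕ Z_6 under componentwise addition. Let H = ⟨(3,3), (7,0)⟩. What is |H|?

|⟨(3,3)⟩| = 8 and |⟨(7,0)⟩| = 8, so |H| is a multiple of lcm(8, 8) = 8 and divides |G| = 48.
Closing under the operation: H = {(0,0), (0,3), (1,0), (1,3), (2,0), (2,3), (3,0), (3,3), (4,0), (4,3), (5,0), (5,3), (6,0), (6,3), (7,0), (7,3)}, so |H| = 16.

16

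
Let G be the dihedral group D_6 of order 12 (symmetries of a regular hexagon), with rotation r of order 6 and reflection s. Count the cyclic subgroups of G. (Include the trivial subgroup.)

10

A cyclic subgroup of order d is generated by each of its φ(d) elements of order d, so the cyclic subgroups of order d number (#elements of order d)/φ(d).
Cyclic subgroups by order — order 1: 1; order 2: 7; order 3: 1; order 6: 1.
Total: 10.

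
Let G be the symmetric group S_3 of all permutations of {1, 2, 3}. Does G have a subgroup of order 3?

Yes

3 | 6. A subgroup of order 3 is {e, (1 2 3), (1 3 2)}.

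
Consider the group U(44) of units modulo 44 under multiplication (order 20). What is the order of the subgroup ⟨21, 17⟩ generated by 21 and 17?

|⟨21⟩| = 2 and |⟨17⟩| = 10, so |H| is a multiple of lcm(2, 10) = 10 and divides |G| = 20.
Closing under the operation: H = {1, 5, 9, 13, 17, 21, 25, 29, 37, 41}, so |H| = 10.

10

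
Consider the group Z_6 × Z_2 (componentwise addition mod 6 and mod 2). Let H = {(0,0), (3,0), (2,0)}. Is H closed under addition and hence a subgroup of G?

No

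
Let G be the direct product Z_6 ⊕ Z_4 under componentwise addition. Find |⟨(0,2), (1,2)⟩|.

|⟨(0,2)⟩| = 2 and |⟨(1,2)⟩| = 6, so |H| is a multiple of lcm(2, 6) = 6 and divides |G| = 24.
Closing under the operation: H = {(0,0), (0,2), (1,0), (1,2), (2,0), (2,2), (3,0), (3,2), (4,0), (4,2), (5,0), (5,2)}, so |H| = 12.

12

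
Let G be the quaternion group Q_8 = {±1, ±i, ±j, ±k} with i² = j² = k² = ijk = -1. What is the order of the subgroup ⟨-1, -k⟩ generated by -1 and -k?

4

|⟨-1⟩| = 2 and |⟨-k⟩| = 4, so |H| is a multiple of lcm(2, 4) = 4 and divides |G| = 8.
Closing under the operation: H = {1, -1, k, -k}, so |H| = 4.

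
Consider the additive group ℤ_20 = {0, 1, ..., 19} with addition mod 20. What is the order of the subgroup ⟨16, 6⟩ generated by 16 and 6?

10

|⟨16⟩| = 5 and |⟨6⟩| = 10, so |H| is a multiple of lcm(5, 10) = 10 and divides |G| = 20.
Closing under the operation: H = {0, 2, 4, 6, 8, 10, 12, 14, 16, 18}, so |H| = 10.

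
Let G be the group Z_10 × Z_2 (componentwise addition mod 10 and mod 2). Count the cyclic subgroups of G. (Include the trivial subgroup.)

Group the elements of G by the cyclic subgroup they generate; each cyclic subgroup of order d accounts for φ(d) elements.
Cyclic subgroups by order — order 1: 1; order 2: 3; order 5: 1; order 10: 3.
Total: 8.

8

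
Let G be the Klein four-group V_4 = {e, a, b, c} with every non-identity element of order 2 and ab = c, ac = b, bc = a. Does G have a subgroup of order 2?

Yes

2 | 4. A subgroup of order 2 is {e, a}.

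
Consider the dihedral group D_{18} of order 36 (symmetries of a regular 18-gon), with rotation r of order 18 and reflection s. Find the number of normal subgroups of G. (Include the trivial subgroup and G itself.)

G has 45 subgroups. Checking conjugation-invariance by order — order 1: 1/1 normal; order 2: 1/19 normal; order 3: 1/1 normal; order 4: 0/9 normal; order 6: 1/7 normal; order 9: 1/1 normal; order 12: 0/3 normal; order 18: 3/3 normal; order 36: 1/1 normal.
Total normal subgroups: 9.

9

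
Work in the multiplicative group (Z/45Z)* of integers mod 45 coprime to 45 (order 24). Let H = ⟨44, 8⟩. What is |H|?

|⟨44⟩| = 2 and |⟨8⟩| = 4, so |H| is a multiple of lcm(2, 4) = 4 and divides |G| = 24.
Closing under the operation: H = {1, 8, 17, 19, 26, 28, 37, 44}, so |H| = 8.

8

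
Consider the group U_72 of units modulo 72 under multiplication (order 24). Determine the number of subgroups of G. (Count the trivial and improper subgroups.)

|G| = 24, so by Lagrange every subgroup order divides 24. Divisors: 1, 2, 3, 4, 6, 8, 12, 24.
Subgroups by order — order 1: 1; order 2: 7; order 3: 1; order 4: 7; order 6: 7; order 8: 1; order 12: 7; order 24: 1.
Total: 1 + 7 + 1 + 7 + 7 + 1 + 7 + 1 = 32.

32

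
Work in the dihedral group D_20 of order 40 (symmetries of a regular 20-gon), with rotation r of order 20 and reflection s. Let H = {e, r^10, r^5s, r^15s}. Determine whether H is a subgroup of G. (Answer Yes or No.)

Yes

|H| = 4 divides |G| = 40, consistent with Lagrange.
H contains the identity, every element's inverse is in H, and H is closed under ·: it is a subgroup.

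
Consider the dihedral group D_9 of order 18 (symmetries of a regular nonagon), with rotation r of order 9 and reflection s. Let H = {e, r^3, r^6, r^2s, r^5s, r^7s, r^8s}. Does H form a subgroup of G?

No

|H| = 7 does not divide |G| = 18, so by Lagrange H is not a subgroup.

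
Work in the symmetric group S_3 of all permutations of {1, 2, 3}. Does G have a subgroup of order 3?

Yes

3 | 6. A subgroup of order 3 is {e, (1 2 3), (1 3 2)}.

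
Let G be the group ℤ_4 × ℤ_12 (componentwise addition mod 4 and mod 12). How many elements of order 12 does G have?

An element (a,b) has order lcm(ord(a), ord(b)); count pairs with lcm equal to 12.
Enumerating gives 24 such elements.

24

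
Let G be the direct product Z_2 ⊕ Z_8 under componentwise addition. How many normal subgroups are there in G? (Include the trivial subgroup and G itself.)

G is abelian, so every subgroup is normal.
G has 11 subgroups in total, hence 11 normal subgroups.

11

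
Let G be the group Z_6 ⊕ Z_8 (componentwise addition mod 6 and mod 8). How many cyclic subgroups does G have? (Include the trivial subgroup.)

A cyclic subgroup of order d is generated by each of its φ(d) elements of order d, so the cyclic subgroups of order d number (#elements of order d)/φ(d).
Cyclic subgroups by order — order 1: 1; order 2: 3; order 3: 1; order 4: 2; order 6: 3; order 8: 2; order 12: 2; order 24: 2.
Total: 16.

16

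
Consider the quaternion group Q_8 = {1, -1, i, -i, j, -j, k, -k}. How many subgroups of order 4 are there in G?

3

|G| = 8 and 4 | 8, so subgroups of order 4 are possible by Lagrange.
The subgroups of order 4 are: {1, -1, i, -i}; {1, -1, j, -j}; {1, -1, k, -k}.
So G has 3 subgroups of order 4.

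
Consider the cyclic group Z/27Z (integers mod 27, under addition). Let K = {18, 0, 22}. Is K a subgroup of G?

18 ∈ K but its inverse 9 ∉ K, so K is not a subgroup.

No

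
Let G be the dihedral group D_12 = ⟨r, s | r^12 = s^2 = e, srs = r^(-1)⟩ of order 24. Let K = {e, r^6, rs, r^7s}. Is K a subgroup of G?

|K| = 4 divides |G| = 24, consistent with Lagrange.
K contains the identity, every element's inverse is in K, and K is closed under ·: it is a subgroup.

Yes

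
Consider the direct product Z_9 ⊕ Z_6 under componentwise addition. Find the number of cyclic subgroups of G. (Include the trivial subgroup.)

16

Group the elements of G by the cyclic subgroup they generate; each cyclic subgroup of order d accounts for φ(d) elements.
Cyclic subgroups by order — order 1: 1; order 2: 1; order 3: 4; order 6: 4; order 9: 3; order 18: 3.
Total: 16.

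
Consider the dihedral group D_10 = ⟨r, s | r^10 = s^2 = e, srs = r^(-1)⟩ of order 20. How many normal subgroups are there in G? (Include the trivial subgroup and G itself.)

G has 22 subgroups. Checking conjugation-invariance by order — order 1: 1/1 normal; order 2: 1/11 normal; order 4: 0/5 normal; order 5: 1/1 normal; order 10: 3/3 normal; order 20: 1/1 normal.
Total normal subgroups: 7.

7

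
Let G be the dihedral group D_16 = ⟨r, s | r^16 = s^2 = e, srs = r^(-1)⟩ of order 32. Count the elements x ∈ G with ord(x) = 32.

No element of G has order 32 (even though 32 | 32).

0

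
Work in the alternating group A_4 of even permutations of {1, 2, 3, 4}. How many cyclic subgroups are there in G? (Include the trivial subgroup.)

8

Group the elements of G by the cyclic subgroup they generate; each cyclic subgroup of order d accounts for φ(d) elements.
Cyclic subgroups by order — order 1: 1; order 2: 3; order 3: 4.
Total: 8.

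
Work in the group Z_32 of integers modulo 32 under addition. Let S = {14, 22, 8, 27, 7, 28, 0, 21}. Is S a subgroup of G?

No

21 ∈ S but its inverse 11 ∉ S, so S is not a subgroup.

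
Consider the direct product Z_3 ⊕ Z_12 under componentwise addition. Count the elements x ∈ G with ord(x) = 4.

2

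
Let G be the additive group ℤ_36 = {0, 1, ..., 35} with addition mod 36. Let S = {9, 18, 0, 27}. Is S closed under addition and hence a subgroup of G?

Yes

|S| = 4 divides |G| = 36, consistent with Lagrange.
S contains the identity, every element's inverse is in S, and S is closed under +: it is a subgroup.
In fact S = ⟨9⟩.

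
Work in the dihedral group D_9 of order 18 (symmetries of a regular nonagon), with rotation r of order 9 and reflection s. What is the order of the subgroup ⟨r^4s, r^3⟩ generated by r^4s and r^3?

6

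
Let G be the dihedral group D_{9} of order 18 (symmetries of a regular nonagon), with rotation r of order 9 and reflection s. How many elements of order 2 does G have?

9

Enumerating element orders in G gives 9 elements of order 2.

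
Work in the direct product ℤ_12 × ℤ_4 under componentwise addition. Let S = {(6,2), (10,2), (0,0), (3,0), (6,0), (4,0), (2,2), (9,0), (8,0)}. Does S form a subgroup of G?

No

|S| = 9 does not divide |G| = 48, so by Lagrange S is not a subgroup.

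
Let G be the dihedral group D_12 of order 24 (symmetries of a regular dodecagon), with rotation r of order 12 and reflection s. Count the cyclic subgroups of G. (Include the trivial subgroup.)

18

A cyclic subgroup of order d is generated by each of its φ(d) elements of order d, so the cyclic subgroups of order d number (#elements of order d)/φ(d).
Cyclic subgroups by order — order 1: 1; order 2: 13; order 3: 1; order 4: 1; order 6: 1; order 12: 1.
Total: 18.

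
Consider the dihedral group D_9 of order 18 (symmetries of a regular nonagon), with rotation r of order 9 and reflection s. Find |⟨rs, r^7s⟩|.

6

|⟨rs⟩| = 2 and |⟨r^7s⟩| = 2, so |H| is a multiple of lcm(2, 2) = 2 and divides |G| = 18.
Closing under the operation: H = {e, r^3, r^6, rs, r^4s, r^7s}, so |H| = 6.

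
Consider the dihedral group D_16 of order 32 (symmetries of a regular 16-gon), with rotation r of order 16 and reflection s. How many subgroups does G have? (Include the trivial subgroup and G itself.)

|G| = 32, so by Lagrange every subgroup order divides 32. Divisors: 1, 2, 4, 8, 16, 32.
Subgroups by order — order 1: 1; order 2: 17; order 4: 9; order 8: 5; order 16: 3; order 32: 1.
Total: 1 + 17 + 9 + 5 + 3 + 1 = 36.

36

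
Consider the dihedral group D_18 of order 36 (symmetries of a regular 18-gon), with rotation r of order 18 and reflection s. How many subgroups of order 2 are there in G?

|G| = 36 and 2 | 36, so subgroups of order 2 are possible by Lagrange.
The subgroups of order 2 are: {e, r^10s}; {e, r^11s}; {e, r^12s}; {e, r^13s}; … (19 in all).
So G has 19 subgroups of order 2.

19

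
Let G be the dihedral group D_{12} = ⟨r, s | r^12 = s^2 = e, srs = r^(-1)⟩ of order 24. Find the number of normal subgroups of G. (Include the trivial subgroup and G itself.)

9

G has 34 subgroups. Checking conjugation-invariance by order — order 1: 1/1 normal; order 2: 1/13 normal; order 3: 1/1 normal; order 4: 1/7 normal; order 6: 1/5 normal; order 8: 0/3 normal; order 12: 3/3 normal; order 24: 1/1 normal.
Total normal subgroups: 9.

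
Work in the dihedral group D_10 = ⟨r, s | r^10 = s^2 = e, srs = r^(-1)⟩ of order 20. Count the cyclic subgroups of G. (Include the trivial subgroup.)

Group the elements of G by the cyclic subgroup they generate; each cyclic subgroup of order d accounts for φ(d) elements.
Cyclic subgroups by order — order 1: 1; order 2: 11; order 5: 1; order 10: 1.
Total: 14.

14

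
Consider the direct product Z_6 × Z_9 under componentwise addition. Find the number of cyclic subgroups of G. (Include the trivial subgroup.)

Group the elements of G by the cyclic subgroup they generate; each cyclic subgroup of order d accounts for φ(d) elements.
Cyclic subgroups by order — order 1: 1; order 2: 1; order 3: 4; order 6: 4; order 9: 3; order 18: 3.
Total: 16.

16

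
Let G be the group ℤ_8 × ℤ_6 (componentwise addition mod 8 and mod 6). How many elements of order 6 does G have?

6

An element (a,b) has order lcm(ord(a), ord(b)); count pairs with lcm equal to 6.
Enumerating gives 6 such elements.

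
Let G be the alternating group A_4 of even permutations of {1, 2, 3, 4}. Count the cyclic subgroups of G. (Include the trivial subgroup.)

A cyclic subgroup of order d is generated by each of its φ(d) elements of order d, so the cyclic subgroups of order d number (#elements of order d)/φ(d).
Cyclic subgroups by order — order 1: 1; order 2: 3; order 3: 4.
Total: 8.

8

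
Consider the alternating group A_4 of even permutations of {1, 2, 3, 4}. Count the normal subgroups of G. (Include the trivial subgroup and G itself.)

G has 10 subgroups. Checking conjugation-invariance by order — order 1: 1/1 normal; order 2: 0/3 normal; order 3: 0/4 normal; order 4: 1/1 normal; order 12: 1/1 normal.
Total normal subgroups: 3.

3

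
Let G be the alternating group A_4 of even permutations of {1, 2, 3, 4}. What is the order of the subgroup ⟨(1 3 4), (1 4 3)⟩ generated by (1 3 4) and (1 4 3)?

|⟨(1 3 4)⟩| = 3 and |⟨(1 4 3)⟩| = 3, so |H| is a multiple of lcm(3, 3) = 3 and divides |G| = 12.
Closing under the operation: H = {e, (1 3 4), (1 4 3)}, so |H| = 3.

3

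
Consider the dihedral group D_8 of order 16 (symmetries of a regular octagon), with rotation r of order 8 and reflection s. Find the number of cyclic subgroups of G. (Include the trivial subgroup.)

A cyclic subgroup of order d is generated by each of its φ(d) elements of order d, so the cyclic subgroups of order d number (#elements of order d)/φ(d).
Cyclic subgroups by order — order 1: 1; order 2: 9; order 4: 1; order 8: 1.
Total: 12.

12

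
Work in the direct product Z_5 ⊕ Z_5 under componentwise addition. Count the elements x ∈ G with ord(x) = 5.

An element (a,b) has order lcm(ord(a), ord(b)); count pairs with lcm equal to 5.
Enumerating gives 24 such elements.

24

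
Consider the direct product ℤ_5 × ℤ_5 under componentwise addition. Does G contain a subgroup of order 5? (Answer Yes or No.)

5 | 25. A subgroup of order 5 is {(0,0), (0,1), (0,2), (0,3), (0,4)}.

Yes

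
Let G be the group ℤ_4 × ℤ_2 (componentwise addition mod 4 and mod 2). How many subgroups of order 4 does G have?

3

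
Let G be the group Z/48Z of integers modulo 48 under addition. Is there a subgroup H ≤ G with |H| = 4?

4 | 48. A subgroup of order 4 is {0, 12, 24, 36}.

Yes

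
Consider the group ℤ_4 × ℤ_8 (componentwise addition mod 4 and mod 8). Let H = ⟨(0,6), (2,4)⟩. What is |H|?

8

|⟨(0,6)⟩| = 4 and |⟨(2,4)⟩| = 2, so |H| is a multiple of lcm(4, 2) = 4 and divides |G| = 32.
Closing under the operation: H = {(0,0), (0,2), (0,4), (0,6), (2,0), (2,2), (2,4), (2,6)}, so |H| = 8.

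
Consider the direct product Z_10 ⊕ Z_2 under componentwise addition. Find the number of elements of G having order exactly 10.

An element (a,b) has order lcm(ord(a), ord(b)); count pairs with lcm equal to 10.
Enumerating gives 12 such elements.

12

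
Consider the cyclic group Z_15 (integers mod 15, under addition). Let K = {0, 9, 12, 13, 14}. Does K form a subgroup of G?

9 ∈ K but its inverse 6 ∉ K, so K is not a subgroup.

No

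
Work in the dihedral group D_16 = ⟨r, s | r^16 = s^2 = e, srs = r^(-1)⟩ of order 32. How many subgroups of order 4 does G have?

9

|G| = 32 and 4 | 32, so subgroups of order 4 are possible by Lagrange.
The subgroups of order 4 are: {e, r^8, r^2s, r^10s}; {e, r^8, r^3s, r^11s}; {e, r^4, r^8, r^12}; {e, r^8, r^4s, r^12s}; … (9 in all).
So G has 9 subgroups of order 4.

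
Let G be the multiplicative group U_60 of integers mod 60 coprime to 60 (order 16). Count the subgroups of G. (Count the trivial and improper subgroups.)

27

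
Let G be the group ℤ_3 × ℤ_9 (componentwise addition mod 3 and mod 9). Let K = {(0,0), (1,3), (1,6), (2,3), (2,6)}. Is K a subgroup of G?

|K| = 5 does not divide |G| = 27, so by Lagrange K is not a subgroup.

No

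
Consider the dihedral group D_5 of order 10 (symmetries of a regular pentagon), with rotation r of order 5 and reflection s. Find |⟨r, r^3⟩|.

|⟨r⟩| = 5 and |⟨r^3⟩| = 5, so |H| is a multiple of lcm(5, 5) = 5 and divides |G| = 10.
Closing under the operation: H = {e, r, r^2, r^3, r^4}, so |H| = 5.

5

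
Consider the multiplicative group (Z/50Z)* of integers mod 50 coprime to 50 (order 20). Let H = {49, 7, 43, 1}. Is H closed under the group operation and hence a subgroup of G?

|H| = 4 divides |G| = 20, consistent with Lagrange.
H contains the identity, every element's inverse is in H, and H is closed under ·: it is a subgroup.
In fact H = ⟨43⟩.

Yes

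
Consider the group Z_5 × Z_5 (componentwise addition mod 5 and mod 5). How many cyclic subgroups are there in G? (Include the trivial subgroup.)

A cyclic subgroup of order d is generated by each of its φ(d) elements of order d, so the cyclic subgroups of order d number (#elements of order d)/φ(d).
Cyclic subgroups by order — order 1: 1; order 5: 6.
Total: 7.

7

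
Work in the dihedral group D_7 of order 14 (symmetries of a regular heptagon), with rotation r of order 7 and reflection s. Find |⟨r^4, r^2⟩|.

7

|⟨r^4⟩| = 7 and |⟨r^2⟩| = 7, so |H| is a multiple of lcm(7, 7) = 7 and divides |G| = 14.
Closing under the operation: H = {e, r, r^2, r^3, r^4, r^5, r^6}, so |H| = 7.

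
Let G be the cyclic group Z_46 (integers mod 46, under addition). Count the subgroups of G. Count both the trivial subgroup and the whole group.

4

Subgroups of the cyclic group Z_46 correspond bijectively to divisors of 46.
Divisors of 46: 1, 2, 23, 46.
So Z_46 has 4 subgroups.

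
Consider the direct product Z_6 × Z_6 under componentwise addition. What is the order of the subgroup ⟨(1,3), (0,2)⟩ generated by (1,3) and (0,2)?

|⟨(1,3)⟩| = 6 and |⟨(0,2)⟩| = 3, so |H| is a multiple of lcm(6, 3) = 6 and divides |G| = 36.
Closing under the operation: H = {(0,0), (0,2), (0,4), (1,1), (1,3), (1,5), (2,0), (2,2), (2,4), (3,1), (3,3), (3,5), (4,0), (4,2), (4,4), (5,1), (5,3), (5,5)}, so |H| = 18.

18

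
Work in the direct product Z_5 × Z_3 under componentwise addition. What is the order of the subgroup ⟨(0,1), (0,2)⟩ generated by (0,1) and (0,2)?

3

|⟨(0,1)⟩| = 3 and |⟨(0,2)⟩| = 3, so |H| is a multiple of lcm(3, 3) = 3 and divides |G| = 15.
Closing under the operation: H = {(0,0), (0,1), (0,2)}, so |H| = 3.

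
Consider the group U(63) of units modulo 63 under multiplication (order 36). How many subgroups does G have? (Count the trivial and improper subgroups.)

30

|G| = 36, so by Lagrange every subgroup order divides 36. Divisors: 1, 2, 3, 4, 6, 9, 12, 18, 36.
Subgroups by order — order 1: 1; order 2: 3; order 3: 4; order 4: 1; order 6: 12; order 9: 1; order 12: 4; order 18: 3; order 36: 1.
Total: 1 + 3 + 4 + 1 + 12 + 1 + 4 + 3 + 1 = 30.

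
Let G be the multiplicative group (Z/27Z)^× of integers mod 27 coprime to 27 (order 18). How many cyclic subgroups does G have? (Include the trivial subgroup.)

6

Group the elements of G by the cyclic subgroup they generate; each cyclic subgroup of order d accounts for φ(d) elements.
Cyclic subgroups by order — order 1: 1; order 2: 1; order 3: 1; order 6: 1; order 9: 1; order 18: 1.
Total: 6.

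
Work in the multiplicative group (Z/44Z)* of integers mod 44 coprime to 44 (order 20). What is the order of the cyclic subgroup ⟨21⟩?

2

Compute successive powers of 21 mod 44: 21, 1; 21^2 ≡ 1 (mod 44).
So |⟨21⟩| = 2.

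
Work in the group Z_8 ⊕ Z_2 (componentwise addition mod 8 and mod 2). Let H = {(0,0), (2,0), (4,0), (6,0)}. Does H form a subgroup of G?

|H| = 4 divides |G| = 16, consistent with Lagrange.
H contains the identity, every element's inverse is in H, and H is closed under +: it is a subgroup.
In fact H = ⟨(6,0)⟩.

Yes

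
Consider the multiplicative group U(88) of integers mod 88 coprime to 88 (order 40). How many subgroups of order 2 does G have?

|G| = 40 and 2 | 40, so subgroups of order 2 are possible by Lagrange.
The subgroups of order 2 are: {1, 21}; {1, 23}; {1, 43}; {1, 45}; … (7 in all).
So G has 7 subgroups of order 2.

7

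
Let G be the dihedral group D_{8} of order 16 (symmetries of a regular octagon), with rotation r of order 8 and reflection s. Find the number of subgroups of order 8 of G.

3

|G| = 16 and 8 | 16, so subgroups of order 8 are possible by Lagrange.
The subgroups of order 8 are: {e, r, r^2, r^3, r^4, r^5, r^6, r^7}; {e, r^2, r^4, r^6, s, r^2s, r^4s, r^6s}; {e, r^2, r^4, r^6, rs, r^3s, r^5s, r^7s}.
So G has 3 subgroups of order 8.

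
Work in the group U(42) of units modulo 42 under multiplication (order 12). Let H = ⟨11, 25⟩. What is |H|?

6

|⟨11⟩| = 6 and |⟨25⟩| = 3, so |H| is a multiple of lcm(6, 3) = 6 and divides |G| = 12.
Closing under the operation: H = {1, 11, 23, 25, 29, 37}, so |H| = 6.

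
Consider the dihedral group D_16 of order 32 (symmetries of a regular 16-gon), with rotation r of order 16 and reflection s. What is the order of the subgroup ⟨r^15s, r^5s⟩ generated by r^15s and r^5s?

|⟨r^15s⟩| = 2 and |⟨r^5s⟩| = 2, so |H| is a multiple of lcm(2, 2) = 2 and divides |G| = 32.
Closing under the operation: H = {e, r^2, r^4, r^6, r^8, r^10, r^12, r^14, rs, r^3s, r^5s, r^7s, r^9s, r^11s, r^13s, r^15s}, so |H| = 16.

16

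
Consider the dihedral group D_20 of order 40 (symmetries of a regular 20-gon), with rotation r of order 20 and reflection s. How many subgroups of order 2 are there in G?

21

|G| = 40 and 2 | 40, so subgroups of order 2 are possible by Lagrange.
The subgroups of order 2 are: {e, r^10}; {e, r^10s}; {e, r^11s}; {e, r^12s}; … (21 in all).
So G has 21 subgroups of order 2.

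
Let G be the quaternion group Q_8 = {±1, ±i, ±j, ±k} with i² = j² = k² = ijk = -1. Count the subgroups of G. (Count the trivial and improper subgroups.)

6

|G| = 8, so by Lagrange every subgroup order divides 8. Divisors: 1, 2, 4, 8.
Subgroups by order — order 1: 1; order 2: 1; order 4: 3; order 8: 1.
Total: 1 + 1 + 3 + 1 = 6.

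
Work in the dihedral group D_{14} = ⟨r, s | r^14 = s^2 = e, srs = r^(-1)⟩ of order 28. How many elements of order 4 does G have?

No element of G has order 4 (even though 4 | 28).

0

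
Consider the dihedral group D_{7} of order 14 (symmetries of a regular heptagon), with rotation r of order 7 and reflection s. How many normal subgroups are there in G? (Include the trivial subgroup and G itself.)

G has 10 subgroups. Checking conjugation-invariance by order — order 1: 1/1 normal; order 2: 0/7 normal; order 7: 1/1 normal; order 14: 1/1 normal.
Total normal subgroups: 3.

3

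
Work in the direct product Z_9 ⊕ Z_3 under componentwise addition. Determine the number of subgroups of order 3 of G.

|G| = 27 and 3 | 27, so subgroups of order 3 are possible by Lagrange.
The subgroups of order 3 are: {(0,0), (0,1), (0,2)}; {(0,0), (3,0), (6,0)}; {(0,0), (3,1), (6,2)}; {(0,0), (3,2), (6,1)}.
So G has 4 subgroups of order 3.

4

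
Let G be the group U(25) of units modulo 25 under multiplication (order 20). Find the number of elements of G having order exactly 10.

The elements of order 10 are: 4, 9, 14, 19.
That's 4.

4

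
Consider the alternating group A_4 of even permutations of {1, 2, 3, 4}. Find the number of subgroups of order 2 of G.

|G| = 12 and 2 | 12, so subgroups of order 2 are possible by Lagrange.
The subgroups of order 2 are: {e, (1 2)(3 4)}; {e, (1 3)(2 4)}; {e, (1 4)(2 3)}.
So G has 3 subgroups of order 2.

3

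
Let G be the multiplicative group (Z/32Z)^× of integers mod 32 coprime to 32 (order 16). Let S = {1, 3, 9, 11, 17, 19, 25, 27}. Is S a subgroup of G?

Yes

|S| = 8 divides |G| = 16, consistent with Lagrange.
S contains the identity, every element's inverse is in S, and S is closed under ·: it is a subgroup.
In fact S = ⟨3⟩.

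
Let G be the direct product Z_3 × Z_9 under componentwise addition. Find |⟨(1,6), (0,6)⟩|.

|⟨(1,6)⟩| = 3 and |⟨(0,6)⟩| = 3, so |H| is a multiple of lcm(3, 3) = 3 and divides |G| = 27.
Closing under the operation: H = {(0,0), (0,3), (0,6), (1,0), (1,3), (1,6), (2,0), (2,3), (2,6)}, so |H| = 9.

9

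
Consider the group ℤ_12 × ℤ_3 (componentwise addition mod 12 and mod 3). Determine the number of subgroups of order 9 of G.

1

|G| = 36 and 9 | 36, so subgroups of order 9 are possible by Lagrange.
The subgroups of order 9 are: {(0,0), (0,1), (0,2), (4,0), (4,1), (4,2), (8,0), (8,1), (8,2)}.
So G has 1 subgroup of order 9.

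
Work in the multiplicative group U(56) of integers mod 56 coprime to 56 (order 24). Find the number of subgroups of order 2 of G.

|G| = 24 and 2 | 24, so subgroups of order 2 are possible by Lagrange.
The subgroups of order 2 are: {1, 13}; {1, 15}; {1, 27}; {1, 29}; … (7 in all).
So G has 7 subgroups of order 2.

7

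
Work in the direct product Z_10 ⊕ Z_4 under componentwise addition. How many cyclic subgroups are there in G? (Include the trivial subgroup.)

12

A cyclic subgroup of order d is generated by each of its φ(d) elements of order d, so the cyclic subgroups of order d number (#elements of order d)/φ(d).
Cyclic subgroups by order — order 1: 1; order 2: 3; order 4: 2; order 5: 1; order 10: 3; order 20: 2.
Total: 12.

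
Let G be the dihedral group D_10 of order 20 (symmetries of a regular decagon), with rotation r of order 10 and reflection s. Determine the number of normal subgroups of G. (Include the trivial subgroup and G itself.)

G has 22 subgroups. Checking conjugation-invariance by order — order 1: 1/1 normal; order 2: 1/11 normal; order 4: 0/5 normal; order 5: 1/1 normal; order 10: 3/3 normal; order 20: 1/1 normal.
Total normal subgroups: 7.

7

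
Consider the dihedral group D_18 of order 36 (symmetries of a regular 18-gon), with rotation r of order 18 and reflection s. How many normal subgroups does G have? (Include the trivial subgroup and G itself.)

9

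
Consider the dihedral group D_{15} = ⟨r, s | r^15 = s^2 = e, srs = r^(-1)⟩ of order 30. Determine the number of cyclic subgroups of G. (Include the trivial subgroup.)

19

A cyclic subgroup of order d is generated by each of its φ(d) elements of order d, so the cyclic subgroups of order d number (#elements of order d)/φ(d).
Cyclic subgroups by order — order 1: 1; order 2: 15; order 3: 1; order 5: 1; order 15: 1.
Total: 19.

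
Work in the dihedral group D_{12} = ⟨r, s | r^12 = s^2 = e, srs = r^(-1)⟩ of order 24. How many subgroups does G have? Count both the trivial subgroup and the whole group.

|G| = 24, so by Lagrange every subgroup order divides 24. Divisors: 1, 2, 3, 4, 6, 8, 12, 24.
Subgroups by order — order 1: 1; order 2: 13; order 3: 1; order 4: 7; order 6: 5; order 8: 3; order 12: 3; order 24: 1.
Total: 1 + 13 + 1 + 7 + 5 + 3 + 3 + 1 = 34.

34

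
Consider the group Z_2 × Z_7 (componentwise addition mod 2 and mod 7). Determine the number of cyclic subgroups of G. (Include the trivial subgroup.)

4

Group the elements of G by the cyclic subgroup they generate; each cyclic subgroup of order d accounts for φ(d) elements.
Cyclic subgroups by order — order 1: 1; order 2: 1; order 7: 1; order 14: 1.
Total: 4.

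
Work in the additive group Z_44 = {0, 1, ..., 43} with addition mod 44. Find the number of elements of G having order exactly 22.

10

In a cyclic group of order 44, the number of elements of order d (for d | 44) is φ(d).
φ(22) = 10.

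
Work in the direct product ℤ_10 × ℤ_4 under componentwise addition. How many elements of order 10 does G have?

12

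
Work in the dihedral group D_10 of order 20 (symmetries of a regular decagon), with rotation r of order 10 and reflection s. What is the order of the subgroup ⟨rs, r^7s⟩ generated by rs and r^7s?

|⟨rs⟩| = 2 and |⟨r^7s⟩| = 2, so |H| is a multiple of lcm(2, 2) = 2 and divides |G| = 20.
Closing under the operation: H = {e, r^2, r^4, r^6, r^8, rs, r^3s, r^5s, r^7s, r^9s}, so |H| = 10.

10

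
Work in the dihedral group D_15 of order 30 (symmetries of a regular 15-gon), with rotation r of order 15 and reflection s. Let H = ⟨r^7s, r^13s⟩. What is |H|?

|⟨r^7s⟩| = 2 and |⟨r^13s⟩| = 2, so |H| is a multiple of lcm(2, 2) = 2 and divides |G| = 30.
Closing under the operation: H = {e, r^3, r^6, r^9, r^12, rs, r^4s, r^7s, r^10s, r^13s}, so |H| = 10.

10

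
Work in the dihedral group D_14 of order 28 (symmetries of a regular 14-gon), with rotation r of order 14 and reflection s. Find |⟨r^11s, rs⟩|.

|⟨r^11s⟩| = 2 and |⟨rs⟩| = 2, so |H| is a multiple of lcm(2, 2) = 2 and divides |G| = 28.
Closing under the operation: H = {e, r^2, r^4, r^6, r^8, r^10, r^12, rs, r^3s, r^5s, r^7s, r^9s, r^11s, r^13s}, so |H| = 14.

14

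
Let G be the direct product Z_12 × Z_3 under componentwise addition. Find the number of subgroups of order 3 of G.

|G| = 36 and 3 | 36, so subgroups of order 3 are possible by Lagrange.
The subgroups of order 3 are: {(0,0), (0,1), (0,2)}; {(0,0), (4,0), (8,0)}; {(0,0), (4,1), (8,2)}; {(0,0), (4,2), (8,1)}.
So G has 4 subgroups of order 3.

4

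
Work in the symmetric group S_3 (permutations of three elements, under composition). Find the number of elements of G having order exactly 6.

No element of G has order 6 (even though 6 | 6).

0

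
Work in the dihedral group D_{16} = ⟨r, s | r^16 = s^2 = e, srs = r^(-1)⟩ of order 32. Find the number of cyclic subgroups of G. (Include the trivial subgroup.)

21

A cyclic subgroup of order d is generated by each of its φ(d) elements of order d, so the cyclic subgroups of order d number (#elements of order d)/φ(d).
Cyclic subgroups by order — order 1: 1; order 2: 17; order 4: 1; order 8: 1; order 16: 1.
Total: 21.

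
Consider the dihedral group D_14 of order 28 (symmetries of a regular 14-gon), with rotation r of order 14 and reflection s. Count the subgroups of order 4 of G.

|G| = 28 and 4 | 28, so subgroups of order 4 are possible by Lagrange.
The subgroups of order 4 are: {e, r^7, r^3s, r^10s}; {e, r^7, r^4s, r^11s}; {e, r^7, r^5s, r^12s}; {e, r^7, r^6s, r^13s}; … (7 in all).
So G has 7 subgroups of order 4.

7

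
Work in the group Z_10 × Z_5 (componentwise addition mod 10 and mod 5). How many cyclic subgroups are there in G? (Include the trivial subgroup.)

14

A cyclic subgroup of order d is generated by each of its φ(d) elements of order d, so the cyclic subgroups of order d number (#elements of order d)/φ(d).
Cyclic subgroups by order — order 1: 1; order 2: 1; order 5: 6; order 10: 6.
Total: 14.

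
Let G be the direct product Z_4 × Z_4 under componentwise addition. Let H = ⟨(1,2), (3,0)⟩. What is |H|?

|⟨(1,2)⟩| = 4 and |⟨(3,0)⟩| = 4, so |H| is a multiple of lcm(4, 4) = 4 and divides |G| = 16.
Closing under the operation: H = {(0,0), (0,2), (1,0), (1,2), (2,0), (2,2), (3,0), (3,2)}, so |H| = 8.

8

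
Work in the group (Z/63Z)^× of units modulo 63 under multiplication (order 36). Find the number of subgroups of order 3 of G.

4

|G| = 36 and 3 | 36, so subgroups of order 3 are possible by Lagrange.
The subgroups of order 3 are: {1, 4, 16}; {1, 22, 43}; {1, 25, 58}; {1, 37, 46}.
So G has 4 subgroups of order 3.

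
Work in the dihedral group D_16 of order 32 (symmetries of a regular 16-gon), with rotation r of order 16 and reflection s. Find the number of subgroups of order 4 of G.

|G| = 32 and 4 | 32, so subgroups of order 4 are possible by Lagrange.
The subgroups of order 4 are: {e, r^8, r^2s, r^10s}; {e, r^8, r^3s, r^11s}; {e, r^4, r^8, r^12}; {e, r^8, r^4s, r^12s}; … (9 in all).
So G has 9 subgroups of order 4.

9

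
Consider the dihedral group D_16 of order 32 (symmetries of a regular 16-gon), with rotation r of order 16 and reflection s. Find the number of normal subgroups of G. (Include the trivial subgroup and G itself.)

G has 36 subgroups. Checking conjugation-invariance by order — order 1: 1/1 normal; order 2: 1/17 normal; order 4: 1/9 normal; order 8: 1/5 normal; order 16: 3/3 normal; order 32: 1/1 normal.
Total normal subgroups: 8.

8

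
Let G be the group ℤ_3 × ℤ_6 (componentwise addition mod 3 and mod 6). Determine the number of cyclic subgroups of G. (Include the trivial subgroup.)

10

A cyclic subgroup of order d is generated by each of its φ(d) elements of order d, so the cyclic subgroups of order d number (#elements of order d)/φ(d).
Cyclic subgroups by order — order 1: 1; order 2: 1; order 3: 4; order 6: 4.
Total: 10.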